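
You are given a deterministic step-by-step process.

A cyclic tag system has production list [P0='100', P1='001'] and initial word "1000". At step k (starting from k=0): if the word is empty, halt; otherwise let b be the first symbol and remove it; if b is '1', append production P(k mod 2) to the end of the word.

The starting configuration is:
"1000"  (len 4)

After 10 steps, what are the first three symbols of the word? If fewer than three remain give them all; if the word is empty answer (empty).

001

0) "1000"  (len 4)
1) "000100"  (len 6)
2) "00100"  (len 5)
3) "0100"  (len 4)
4) "100"  (len 3)
5) "00100"  (len 5)
6) "0100"  (len 4)
7) "100"  (len 3)
8) "00001"  (len 5)
9) "0001"  (len 4)
10) "001"  (len 3)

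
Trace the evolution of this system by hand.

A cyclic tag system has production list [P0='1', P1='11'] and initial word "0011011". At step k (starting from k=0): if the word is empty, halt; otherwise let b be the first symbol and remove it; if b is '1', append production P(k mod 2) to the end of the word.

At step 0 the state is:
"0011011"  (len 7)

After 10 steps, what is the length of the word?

8

step 0: "0011011"  (len 7)
step 1: "011011"  (len 6)
step 2: "11011"  (len 5)
step 3: "10111"  (len 5)
step 4: "011111"  (len 6)
step 5: "11111"  (len 5)
step 6: "111111"  (len 6)
step 7: "111111"  (len 6)
step 8: "1111111"  (len 7)
step 9: "1111111"  (len 7)
step 10: "11111111"  (len 8)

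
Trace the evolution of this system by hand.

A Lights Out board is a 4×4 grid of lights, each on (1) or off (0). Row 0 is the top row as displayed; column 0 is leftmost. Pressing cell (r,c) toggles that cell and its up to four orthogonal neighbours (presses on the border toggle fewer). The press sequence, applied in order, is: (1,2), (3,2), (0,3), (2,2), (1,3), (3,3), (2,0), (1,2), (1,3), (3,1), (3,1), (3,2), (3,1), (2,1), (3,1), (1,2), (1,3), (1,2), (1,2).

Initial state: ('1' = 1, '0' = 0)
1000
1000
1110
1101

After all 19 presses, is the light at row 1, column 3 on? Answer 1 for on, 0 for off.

1

0) 1000
1000
1110
1101
1) 1010
1111
1100
1101
2) 1010
1111
1110
1010
3) 1001
1110
1110
1010
4) 1001
1100
1001
1000
5) 1000
1111
1000
1000
6) 1000
1111
1001
1011
7) 1000
0111
0101
0011
8) 1010
0000
0111
0011
9) 1011
0011
0110
0011
10) 1011
0011
0010
1101
11) 1011
0011
0110
0011
12) 1011
0011
0100
0100
13) 1011
0011
0000
1010
14) 1011
0111
1110
1110
15) 1011
0111
1010
0000
16) 1001
0000
1000
0000
17) 1000
0011
1001
0000
18) 1010
0100
1011
0000
19) 1000
0011
1001
0000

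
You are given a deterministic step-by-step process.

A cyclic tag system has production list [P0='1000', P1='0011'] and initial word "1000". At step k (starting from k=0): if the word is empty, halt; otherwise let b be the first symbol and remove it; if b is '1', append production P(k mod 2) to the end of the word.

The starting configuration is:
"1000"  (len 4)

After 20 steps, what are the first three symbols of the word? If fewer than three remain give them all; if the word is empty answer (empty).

t=0: "1000"  (len 4)
t=1: "0001000"  (len 7)
t=2: "001000"  (len 6)
t=3: "01000"  (len 5)
t=4: "1000"  (len 4)
t=5: "0001000"  (len 7)
t=6: "001000"  (len 6)
t=7: "01000"  (len 5)
t=8: "1000"  (len 4)
t=9: "0001000"  (len 7)
t=10: "001000"  (len 6)
t=11: "01000"  (len 5)
t=12: "1000"  (len 4)
t=13: "0001000"  (len 7)
t=14: "001000"  (len 6)
t=15: "01000"  (len 5)
t=16: "1000"  (len 4)
t=17: "0001000"  (len 7)
t=18: "001000"  (len 6)
t=19: "01000"  (len 5)
t=20: "1000"  (len 4)

100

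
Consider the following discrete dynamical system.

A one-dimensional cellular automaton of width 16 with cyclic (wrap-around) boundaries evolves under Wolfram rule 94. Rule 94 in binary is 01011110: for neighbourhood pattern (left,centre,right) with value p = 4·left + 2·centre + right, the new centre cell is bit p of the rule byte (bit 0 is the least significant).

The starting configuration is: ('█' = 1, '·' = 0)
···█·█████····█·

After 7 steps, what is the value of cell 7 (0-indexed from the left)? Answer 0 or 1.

0

step 0: ···█·█████····█·
step 1: ··██·█···██··███
step 2: ████·██·██████·█
step 3: ···█·██·█····█·█
step 4: █·██·██·██··██·█
step 5: █·██·██·██████·█
step 6: █·██·██·█····█·█
step 7: █·██·██·██··██·█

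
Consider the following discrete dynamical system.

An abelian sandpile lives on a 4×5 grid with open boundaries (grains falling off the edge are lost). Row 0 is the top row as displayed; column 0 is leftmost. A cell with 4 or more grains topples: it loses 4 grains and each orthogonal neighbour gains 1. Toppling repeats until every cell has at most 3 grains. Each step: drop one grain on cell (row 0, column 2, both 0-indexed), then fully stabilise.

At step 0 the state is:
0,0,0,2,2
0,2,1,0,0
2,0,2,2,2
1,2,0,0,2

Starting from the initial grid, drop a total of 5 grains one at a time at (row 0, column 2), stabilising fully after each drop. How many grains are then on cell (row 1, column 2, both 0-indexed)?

t=0: 0,0,0,2,2
0,2,1,0,0
2,0,2,2,2
1,2,0,0,2
t=1: 0,0,1,2,2
0,2,1,0,0
2,0,2,2,2
1,2,0,0,2
t=2: 0,0,2,2,2
0,2,1,0,0
2,0,2,2,2
1,2,0,0,2
t=3: 0,0,3,2,2
0,2,1,0,0
2,0,2,2,2
1,2,0,0,2
t=4: 0,1,0,3,2
0,2,2,0,0
2,0,2,2,2
1,2,0,0,2
t=5: 0,1,1,3,2
0,2,2,0,0
2,0,2,2,2
1,2,0,0,2

2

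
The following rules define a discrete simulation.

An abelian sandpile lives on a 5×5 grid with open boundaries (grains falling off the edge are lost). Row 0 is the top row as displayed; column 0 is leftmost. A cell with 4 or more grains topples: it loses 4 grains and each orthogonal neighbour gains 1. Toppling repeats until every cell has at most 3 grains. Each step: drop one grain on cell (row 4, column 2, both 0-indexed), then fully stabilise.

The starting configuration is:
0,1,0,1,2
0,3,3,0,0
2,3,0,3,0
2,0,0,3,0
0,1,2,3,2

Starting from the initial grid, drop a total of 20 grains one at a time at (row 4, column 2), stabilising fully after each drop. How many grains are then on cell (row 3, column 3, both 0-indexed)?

step 0: 0,1,0,1,2
0,3,3,0,0
2,3,0,3,0
2,0,0,3,0
0,1,2,3,2
step 1: 0,1,0,1,2
0,3,3,0,0
2,3,0,3,0
2,0,0,3,0
0,1,3,3,2
step 2: 0,1,0,1,2
0,3,3,1,0
2,3,1,0,1
2,0,2,1,1
0,2,1,1,3
step 3: 0,1,0,1,2
0,3,3,1,0
2,3,1,0,1
2,0,2,1,1
0,2,2,1,3
step 4: 0,1,0,1,2
0,3,3,1,0
2,3,1,0,1
2,0,2,1,1
0,2,3,1,3
step 5: 0,1,0,1,2
0,3,3,1,0
2,3,1,0,1
2,0,3,1,1
0,3,0,2,3
step 6: 0,1,0,1,2
0,3,3,1,0
2,3,1,0,1
2,0,3,1,1
0,3,1,2,3
step 7: 0,1,0,1,2
0,3,3,1,0
2,3,1,0,1
2,0,3,1,1
0,3,2,2,3
step 8: 0,1,0,1,2
0,3,3,1,0
2,3,1,0,1
2,0,3,1,1
0,3,3,2,3
step 9: 0,1,0,1,2
0,3,3,1,0
2,3,2,0,1
2,2,0,2,1
1,0,2,3,3
step 10: 0,1,0,1,2
0,3,3,1,0
2,3,2,0,1
2,2,0,2,1
1,0,3,3,3
step 11: 0,1,0,1,2
0,3,3,1,0
2,3,2,0,1
2,2,1,3,2
1,1,1,1,0
step 12: 0,1,0,1,2
0,3,3,1,0
2,3,2,0,1
2,2,1,3,2
1,1,2,1,0
step 13: 0,1,0,1,2
0,3,3,1,0
2,3,2,0,1
2,2,1,3,2
1,1,3,1,0
step 14: 0,1,0,1,2
0,3,3,1,0
2,3,2,0,1
2,2,2,3,2
1,2,0,2,0
step 15: 0,1,0,1,2
0,3,3,1,0
2,3,2,0,1
2,2,2,3,2
1,2,1,2,0
step 16: 0,1,0,1,2
0,3,3,1,0
2,3,2,0,1
2,2,2,3,2
1,2,2,2,0
step 17: 0,1,0,1,2
0,3,3,1,0
2,3,2,0,1
2,2,2,3,2
1,2,3,2,0
step 18: 0,1,0,1,2
0,3,3,1,0
2,3,2,0,1
2,2,3,3,2
1,3,0,3,0
step 19: 0,1,0,1,2
0,3,3,1,0
2,3,2,0,1
2,2,3,3,2
1,3,1,3,0
step 20: 0,1,0,1,2
0,3,3,1,0
2,3,2,0,1
2,2,3,3,2
1,3,2,3,0

3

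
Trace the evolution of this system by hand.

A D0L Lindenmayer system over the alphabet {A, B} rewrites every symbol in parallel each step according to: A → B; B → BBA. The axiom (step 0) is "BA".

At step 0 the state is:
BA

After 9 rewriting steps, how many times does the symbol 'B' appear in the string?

3363

t=0: BA
t=1: BBAB
t=2: BBABBABBBA
t=3: BBABBABBBABBABBBABBABBAB
t=4: BBABBABBBABBABBBABBABBABBBABBABBBABBABBABBBABBABBBABBABBBA
t=5: BBABBABBBABBABBBABBABBABBBABBABBBABBABBABBBABBABBBABBABBBA…BBABBABBBABBABBBABBABBABBBABBABBBABBABBABBBABBABBBABBABBAB  (len 140)
t=6: BBABBABBBABBABBBABBABBABBBABBABBBABBABBABBBABBABBBABBABBBA…BBABBABBBABBABBBABBABBABBBABBABBBABBABBABBBABBABBBABBABBBA  (len 338)
t=7: BBABBABBBABBABBBABBABBABBBABBABBBABBABBABBBABBABBBABBABBBA…BBABBABBBABBABBBABBABBABBBABBABBBABBABBABBBABBABBBABBABBAB  (len 816)
t=8: BBABBABBBABBABBBABBABBABBBABBABBBABBABBABBBABBABBBABBABBBA…BBABBABBBABBABBBABBABBABBBABBABBBABBABBABBBABBABBBABBABBBA  (len 1970)
t=9: BBABBABBBABBABBBABBABBABBBABBABBBABBABBABBBABBABBBABBABBBA…BBABBABBBABBABBBABBABBABBBABBABBBABBABBABBBABBABBBABBABBAB  (len 4756)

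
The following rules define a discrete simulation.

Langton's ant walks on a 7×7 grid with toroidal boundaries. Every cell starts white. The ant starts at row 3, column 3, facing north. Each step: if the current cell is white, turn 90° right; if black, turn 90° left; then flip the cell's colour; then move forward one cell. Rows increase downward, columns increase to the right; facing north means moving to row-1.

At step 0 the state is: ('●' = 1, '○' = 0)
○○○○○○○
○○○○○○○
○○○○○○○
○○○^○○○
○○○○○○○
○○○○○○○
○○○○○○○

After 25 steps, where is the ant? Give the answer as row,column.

5,2

0) ○○○○○○○
○○○○○○○
○○○○○○○
○○○^○○○
○○○○○○○
○○○○○○○
○○○○○○○
1) ○○○○○○○
○○○○○○○
○○○○○○○
○○○●>○○
○○○○○○○
○○○○○○○
○○○○○○○
2) ○○○○○○○
○○○○○○○
○○○○○○○
○○○●●○○
○○○○v○○
○○○○○○○
○○○○○○○
3) ○○○○○○○
○○○○○○○
○○○○○○○
○○○●●○○
○○○<●○○
○○○○○○○
○○○○○○○
4) ○○○○○○○
○○○○○○○
○○○○○○○
○○○^●○○
○○○●●○○
○○○○○○○
○○○○○○○
5) ○○○○○○○
○○○○○○○
○○○○○○○
○○<○●○○
○○○●●○○
○○○○○○○
○○○○○○○
6) ○○○○○○○
○○○○○○○
○○^○○○○
○○●○●○○
○○○●●○○
○○○○○○○
○○○○○○○
7) ○○○○○○○
○○○○○○○
○○●>○○○
○○●○●○○
○○○●●○○
○○○○○○○
○○○○○○○
8) ○○○○○○○
○○○○○○○
○○●●○○○
○○●v●○○
○○○●●○○
○○○○○○○
○○○○○○○
9) ○○○○○○○
○○○○○○○
○○●●○○○
○○<●●○○
○○○●●○○
○○○○○○○
○○○○○○○
10) ○○○○○○○
○○○○○○○
○○●●○○○
○○○●●○○
○○v●●○○
○○○○○○○
○○○○○○○
11) ○○○○○○○
○○○○○○○
○○●●○○○
○○○●●○○
○<●●●○○
○○○○○○○
○○○○○○○
12) ○○○○○○○
○○○○○○○
○○●●○○○
○^○●●○○
○●●●●○○
○○○○○○○
○○○○○○○
13) ○○○○○○○
○○○○○○○
○○●●○○○
○●>●●○○
○●●●●○○
○○○○○○○
○○○○○○○
14) ○○○○○○○
○○○○○○○
○○●●○○○
○●●●●○○
○●v●●○○
○○○○○○○
○○○○○○○
15) ○○○○○○○
○○○○○○○
○○●●○○○
○●●●●○○
○●○>●○○
○○○○○○○
○○○○○○○
16) ○○○○○○○
○○○○○○○
○○●●○○○
○●●^●○○
○●○○●○○
○○○○○○○
○○○○○○○
17) ○○○○○○○
○○○○○○○
○○●●○○○
○●<○●○○
○●○○●○○
○○○○○○○
○○○○○○○
18) ○○○○○○○
○○○○○○○
○○●●○○○
○●○○●○○
○●v○●○○
○○○○○○○
○○○○○○○
19) ○○○○○○○
○○○○○○○
○○●●○○○
○●○○●○○
○<●○●○○
○○○○○○○
○○○○○○○
20) ○○○○○○○
○○○○○○○
○○●●○○○
○●○○●○○
○○●○●○○
○v○○○○○
○○○○○○○
21) ○○○○○○○
○○○○○○○
○○●●○○○
○●○○●○○
○○●○●○○
<●○○○○○
○○○○○○○
22) ○○○○○○○
○○○○○○○
○○●●○○○
○●○○●○○
^○●○●○○
●●○○○○○
○○○○○○○
23) ○○○○○○○
○○○○○○○
○○●●○○○
○●○○●○○
●>●○●○○
●●○○○○○
○○○○○○○
24) ○○○○○○○
○○○○○○○
○○●●○○○
○●○○●○○
●●●○●○○
●v○○○○○
○○○○○○○
25) ○○○○○○○
○○○○○○○
○○●●○○○
○●○○●○○
●●●○●○○
●○>○○○○
○○○○○○○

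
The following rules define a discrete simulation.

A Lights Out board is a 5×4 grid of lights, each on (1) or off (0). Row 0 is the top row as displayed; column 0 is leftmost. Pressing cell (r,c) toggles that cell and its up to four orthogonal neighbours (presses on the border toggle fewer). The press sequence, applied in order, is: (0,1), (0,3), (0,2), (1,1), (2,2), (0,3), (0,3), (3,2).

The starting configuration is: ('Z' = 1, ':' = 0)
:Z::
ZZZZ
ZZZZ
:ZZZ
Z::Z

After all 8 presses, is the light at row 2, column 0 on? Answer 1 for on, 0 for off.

t=0: :Z::
ZZZZ
ZZZZ
:ZZZ
Z::Z
t=1: Z:Z:
Z:ZZ
ZZZZ
:ZZZ
Z::Z
t=2: Z::Z
Z:Z:
ZZZZ
:ZZZ
Z::Z
t=3: ZZZ:
Z:::
ZZZZ
:ZZZ
Z::Z
t=4: Z:Z:
:ZZ:
Z:ZZ
:ZZZ
Z::Z
t=5: Z:Z:
:Z::
ZZ::
:Z:Z
Z::Z
t=6: Z::Z
:Z:Z
ZZ::
:Z:Z
Z::Z
t=7: Z:Z:
:Z::
ZZ::
:Z:Z
Z::Z
t=8: Z:Z:
:Z::
ZZZ:
::Z:
Z:ZZ

1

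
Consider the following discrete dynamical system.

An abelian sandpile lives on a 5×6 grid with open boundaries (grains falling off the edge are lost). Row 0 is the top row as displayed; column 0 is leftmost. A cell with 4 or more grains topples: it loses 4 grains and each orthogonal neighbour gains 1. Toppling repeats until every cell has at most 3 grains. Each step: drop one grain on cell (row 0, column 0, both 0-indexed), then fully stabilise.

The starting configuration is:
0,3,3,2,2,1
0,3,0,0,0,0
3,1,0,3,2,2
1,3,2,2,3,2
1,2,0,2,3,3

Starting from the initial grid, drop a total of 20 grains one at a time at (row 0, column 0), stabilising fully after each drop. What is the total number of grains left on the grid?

0) 0,3,3,2,2,1
0,3,0,0,0,0
3,1,0,3,2,2
1,3,2,2,3,2
1,2,0,2,3,3
1) 1,3,3,2,2,1
0,3,0,0,0,0
3,1,0,3,2,2
1,3,2,2,3,2
1,2,0,2,3,3
2) 2,3,3,2,2,1
0,3,0,0,0,0
3,1,0,3,2,2
1,3,2,2,3,2
1,2,0,2,3,3
3) 3,3,3,2,2,1
0,3,0,0,0,0
3,1,0,3,2,2
1,3,2,2,3,2
1,2,0,2,3,3
4) 1,2,0,3,2,1
2,0,2,0,0,0
3,2,0,3,2,2
1,3,2,2,3,2
1,2,0,2,3,3
5) 2,2,0,3,2,1
2,0,2,0,0,0
3,2,0,3,2,2
1,3,2,2,3,2
1,2,0,2,3,3
6) 3,2,0,3,2,1
2,0,2,0,0,0
3,2,0,3,2,2
1,3,2,2,3,2
1,2,0,2,3,3
7) 0,3,0,3,2,1
3,0,2,0,0,0
3,2,0,3,2,2
1,3,2,2,3,2
1,2,0,2,3,3
8) 1,3,0,3,2,1
3,0,2,0,0,0
3,2,0,3,2,2
1,3,2,2,3,2
1,2,0,2,3,3
9) 2,3,0,3,2,1
3,0,2,0,0,0
3,2,0,3,2,2
1,3,2,2,3,2
1,2,0,2,3,3
10) 3,3,0,3,2,1
3,0,2,0,0,0
3,2,0,3,2,2
1,3,2,2,3,2
1,2,0,2,3,3
11) 2,0,1,3,2,1
1,2,2,0,0,0
0,3,0,3,2,2
2,3,2,2,3,2
1,2,0,2,3,3
12) 3,0,1,3,2,1
1,2,2,0,0,0
0,3,0,3,2,2
2,3,2,2,3,2
1,2,0,2,3,3
13) 0,1,1,3,2,1
2,2,2,0,0,0
0,3,0,3,2,2
2,3,2,2,3,2
1,2,0,2,3,3
14) 1,1,1,3,2,1
2,2,2,0,0,0
0,3,0,3,2,2
2,3,2,2,3,2
1,2,0,2,3,3
15) 2,1,1,3,2,1
2,2,2,0,0,0
0,3,0,3,2,2
2,3,2,2,3,2
1,2,0,2,3,3
16) 3,1,1,3,2,1
2,2,2,0,0,0
0,3,0,3,2,2
2,3,2,2,3,2
1,2,0,2,3,3
17) 0,2,1,3,2,1
3,2,2,0,0,0
0,3,0,3,2,2
2,3,2,2,3,2
1,2,0,2,3,3
18) 1,2,1,3,2,1
3,2,2,0,0,0
0,3,0,3,2,2
2,3,2,2,3,2
1,2,0,2,3,3
19) 2,2,1,3,2,1
3,2,2,0,0,0
0,3,0,3,2,2
2,3,2,2,3,2
1,2,0,2,3,3
20) 3,2,1,3,2,1
3,2,2,0,0,0
0,3,0,3,2,2
2,3,2,2,3,2
1,2,0,2,3,3

54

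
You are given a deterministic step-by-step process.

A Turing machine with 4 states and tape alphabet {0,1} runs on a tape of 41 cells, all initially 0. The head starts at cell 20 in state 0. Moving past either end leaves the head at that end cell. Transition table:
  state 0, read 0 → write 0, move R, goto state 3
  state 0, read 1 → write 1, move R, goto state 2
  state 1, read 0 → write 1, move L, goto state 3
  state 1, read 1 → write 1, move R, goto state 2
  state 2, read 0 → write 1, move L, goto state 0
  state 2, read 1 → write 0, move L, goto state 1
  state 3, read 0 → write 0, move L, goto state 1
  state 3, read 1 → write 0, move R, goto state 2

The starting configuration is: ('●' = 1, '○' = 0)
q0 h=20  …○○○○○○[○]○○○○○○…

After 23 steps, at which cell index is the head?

t=0: q0 h=20  …○○○○○○[○]○○○○○○…
t=1: q3 h=21  …○○○○○○[○]○○○○○○…
t=2: q1 h=20  …○○○○○○[○]○○○○○○…
t=3: q3 h=19  …○○○○○○[○]●○○○○○…
t=4: q1 h=18  …○○○○○○[○]○●○○○○…
t=5: q3 h=17  …○○○○○○[○]●○●○○○…
t=6: q1 h=16  …○○○○○○[○]○●○●○○…
t=7: q3 h=15  …○○○○○○[○]●○●○●○…
t=8: q1 h=14  …○○○○○○[○]○●○●○●…
t=9: q3 h=13  …○○○○○○[○]●○●○●○…
t=10: q1 h=12  …○○○○○○[○]○●○●○●…
t=11: q3 h=11  …○○○○○○[○]●○●○●○…
t=12: q1 h=10  …○○○○○○[○]○●○●○●…
t=13: q3 h= 9  …○○○○○○[○]●○●○●○…
t=14: q1 h= 8  …○○○○○○[○]○●○●○●…
t=15: q3 h= 7  …○○○○○○[○]●○●○●○…
t=16: q1 h= 6  |○○○○○○[○]○●○●○●…
t=17: q3 h= 5  |○○○○○[○]●○●○●○…
t=18: q1 h= 4  |○○○○[○]○●○●○●…
t=19: q3 h= 3  |○○○[○]●○●○●○…
t=20: q1 h= 2  |○○[○]○●○●○●…
t=21: q3 h= 1  |○[○]●○●○●○…
t=22: q1 h= 0  |[○]○●○●○●…
t=23: q3 h= 0  |[●]○●○●○●…

0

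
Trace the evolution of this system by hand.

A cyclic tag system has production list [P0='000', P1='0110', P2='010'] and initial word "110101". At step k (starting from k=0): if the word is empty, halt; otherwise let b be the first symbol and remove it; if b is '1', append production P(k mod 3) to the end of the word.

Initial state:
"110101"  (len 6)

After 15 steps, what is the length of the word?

k=0  "110101"  (len 6)
k=1  "10101000"  (len 8)
k=2  "01010000110"  (len 11)
k=3  "1010000110"  (len 10)
k=4  "010000110000"  (len 12)
k=5  "10000110000"  (len 11)
k=6  "0000110000010"  (len 13)
k=7  "000110000010"  (len 12)
k=8  "00110000010"  (len 11)
k=9  "0110000010"  (len 10)
k=10  "110000010"  (len 9)
k=11  "100000100110"  (len 12)
k=12  "00000100110010"  (len 14)
k=13  "0000100110010"  (len 13)
k=14  "000100110010"  (len 12)
k=15  "00100110010"  (len 11)

11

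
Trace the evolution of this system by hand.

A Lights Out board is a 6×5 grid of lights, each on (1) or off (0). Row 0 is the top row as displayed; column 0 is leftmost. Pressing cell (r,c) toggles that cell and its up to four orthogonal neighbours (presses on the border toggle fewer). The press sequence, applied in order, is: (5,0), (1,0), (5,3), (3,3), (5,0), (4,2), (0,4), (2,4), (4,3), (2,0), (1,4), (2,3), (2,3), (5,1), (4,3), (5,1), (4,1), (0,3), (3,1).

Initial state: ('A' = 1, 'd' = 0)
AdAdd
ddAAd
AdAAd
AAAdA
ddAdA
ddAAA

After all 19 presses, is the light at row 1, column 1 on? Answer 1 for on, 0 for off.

t=0: AdAdd
ddAAd
AdAAd
AAAdA
ddAdA
ddAAA
t=1: AdAdd
ddAAd
AdAAd
AAAdA
AdAdA
AAAAA
t=2: ddAdd
AAAAd
ddAAd
AAAdA
AdAdA
AAAAA
t=3: ddAdd
AAAAd
ddAAd
AAAdA
AdAAA
AAddd
t=4: ddAdd
AAAAd
ddAdd
AAdAd
AdAdA
AAddd
t=5: ddAdd
AAAAd
ddAdd
AAdAd
ddAdA
ddddd
t=6: ddAdd
AAAAd
ddAdd
AAAAd
dAdAA
ddAdd
t=7: ddAAA
AAAAA
ddAdd
AAAAd
dAdAA
ddAdd
t=8: ddAAA
AAAAd
ddAAA
AAAAA
dAdAA
ddAdd
t=9: ddAAA
AAAAd
ddAAA
AAAdA
dAAdd
ddAAd
t=10: ddAAA
dAAAd
AAAAA
dAAdA
dAAdd
ddAAd
t=11: ddAAd
dAAdA
AAAAd
dAAdA
dAAdd
ddAAd
t=12: ddAAd
dAAAA
AAddA
dAAAA
dAAdd
ddAAd
t=13: ddAAd
dAAdA
AAAAd
dAAdA
dAAdd
ddAAd
t=14: ddAAd
dAAdA
AAAAd
dAAdA
ddAdd
AAdAd
t=15: ddAAd
dAAdA
AAAAd
dAAAA
dddAA
AAddd
t=16: ddAAd
dAAdA
AAAAd
dAAAA
dAdAA
ddAdd
t=17: ddAAd
dAAdA
AAAAd
ddAAA
AdAAA
dAAdd
t=18: ddddA
dAAAA
AAAAd
ddAAA
AdAAA
dAAdd
t=19: ddddA
dAAAA
AdAAd
AAdAA
AAAAA
dAAdd

1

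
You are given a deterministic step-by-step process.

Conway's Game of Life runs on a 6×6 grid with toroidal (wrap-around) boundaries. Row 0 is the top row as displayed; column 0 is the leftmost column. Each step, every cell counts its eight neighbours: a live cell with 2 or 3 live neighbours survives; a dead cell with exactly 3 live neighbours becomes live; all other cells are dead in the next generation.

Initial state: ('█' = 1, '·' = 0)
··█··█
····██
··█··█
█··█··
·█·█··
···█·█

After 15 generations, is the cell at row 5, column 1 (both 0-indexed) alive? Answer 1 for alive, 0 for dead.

0

step 0: ··█··█
····██
··█··█
█··█··
·█·█··
···█·█
step 1: █··█·█
█··███
█··█·█
██·██·
█··█··
█··█··
step 2: ·███··
·███··
······
·█·█··
█··█··
████··
step 3: ····█·
·█·█··
·█·█··
··█···
█··██·
█···█·
step 4: ···███
···██·
·█·█··
·██·█·
·█·██·
····█·
step 5: ·····█
·····█
·█····
██··█·
·█··██
··█···
step 6: ······
█·····
·█···█
·██·█·
·█████
█···██
step 7: █·····
█·····
·██··█
······
······
███···
step 8: █····█
█····█
██····
······
·█····
██····
step 9: ······
······
██···█
██····
██····
·█···█
step 10: ······
█·····
·█···█
··█···
··█··█
·█····
step 11: ······
█·····
██····
███···
·██···
······
step 12: ······
██····
··█··█
······
█·█···
······
step 13: ······
██····
██····
·█····
······
······
step 14: ······
██····
··█···
██····
······
······
step 15: ······
·█····
··█···
·█····
······
······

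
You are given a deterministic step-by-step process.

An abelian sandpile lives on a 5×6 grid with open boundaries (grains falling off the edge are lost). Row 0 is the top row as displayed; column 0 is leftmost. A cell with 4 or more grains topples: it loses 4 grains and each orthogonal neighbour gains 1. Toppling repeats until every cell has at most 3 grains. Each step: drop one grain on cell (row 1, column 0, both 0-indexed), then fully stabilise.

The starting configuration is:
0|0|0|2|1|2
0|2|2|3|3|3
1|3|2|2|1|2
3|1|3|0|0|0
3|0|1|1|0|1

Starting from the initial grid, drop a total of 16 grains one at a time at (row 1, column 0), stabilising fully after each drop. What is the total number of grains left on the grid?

gen 0: 0|0|0|2|1|2
0|2|2|3|3|3
1|3|2|2|1|2
3|1|3|0|0|0
3|0|1|1|0|1
gen 1: 0|0|0|2|1|2
1|2|2|3|3|3
1|3|2|2|1|2
3|1|3|0|0|0
3|0|1|1|0|1
gen 2: 0|0|0|2|1|2
2|2|2|3|3|3
1|3|2|2|1|2
3|1|3|0|0|0
3|0|1|1|0|1
gen 3: 0|0|0|2|1|2
3|2|2|3|3|3
1|3|2|2|1|2
3|1|3|0|0|0
3|0|1|1|0|1
gen 4: 1|0|0|2|1|2
0|3|2|3|3|3
2|3|2|2|1|2
3|1|3|0|0|0
3|0|1|1|0|1
gen 5: 1|0|0|2|1|2
1|3|2|3|3|3
2|3|2|2|1|2
3|1|3|0|0|0
3|0|1|1|0|1
gen 6: 1|0|0|2|1|2
2|3|2|3|3|3
2|3|2|2|1|2
3|1|3|0|0|0
3|0|1|1|0|1
gen 7: 1|0|0|2|1|2
3|3|2|3|3|3
2|3|2|2|1|2
3|1|3|0|0|0
3|0|1|1|0|1
gen 8: 2|1|0|2|1|2
2|1|3|3|3|3
1|1|3|2|1|2
1|3|3|0|0|0
0|1|1|1|0|1
gen 9: 2|1|0|2|1|2
3|1|3|3|3|3
1|1|3|2|1|2
1|3|3|0|0|0
0|1|1|1|0|1
gen 10: 3|1|0|2|1|2
0|2|3|3|3|3
2|1|3|2|1|2
1|3|3|0|0|0
0|1|1|1|0|1
gen 11: 3|1|0|2|1|2
1|2|3|3|3|3
2|1|3|2|1|2
1|3|3|0|0|0
0|1|1|1|0|1
gen 12: 3|1|0|2|1|2
2|2|3|3|3|3
2|1|3|2|1|2
1|3|3|0|0|0
0|1|1|1|0|1
gen 13: 3|1|0|2|1|2
3|2|3|3|3|3
2|1|3|2|1|2
1|3|3|0|0|0
0|1|1|1|0|1
gen 14: 0|2|0|2|1|2
1|3|3|3|3|3
3|1|3|2|1|2
1|3|3|0|0|0
0|1|1|1|0|1
gen 15: 0|2|0|2|1|2
2|3|3|3|3|3
3|1|3|2|1|2
1|3|3|0|0|0
0|1|1|1|0|1
gen 16: 0|2|0|2|1|2
3|3|3|3|3|3
3|1|3|2|1|2
1|3|3|0|0|0
0|1|1|1|0|1

48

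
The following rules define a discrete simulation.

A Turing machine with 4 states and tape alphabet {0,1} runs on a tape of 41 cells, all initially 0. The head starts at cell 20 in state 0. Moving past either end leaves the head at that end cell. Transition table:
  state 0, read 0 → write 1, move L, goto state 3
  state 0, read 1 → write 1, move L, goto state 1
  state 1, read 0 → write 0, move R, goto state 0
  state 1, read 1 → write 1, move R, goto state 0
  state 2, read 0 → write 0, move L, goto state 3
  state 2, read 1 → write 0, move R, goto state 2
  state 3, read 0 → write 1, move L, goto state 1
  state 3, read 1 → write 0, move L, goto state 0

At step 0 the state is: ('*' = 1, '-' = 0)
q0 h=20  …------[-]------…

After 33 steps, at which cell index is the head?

19

0) q0 h=20  …------[-]------…
1) q3 h=19  …------[-]*-----…
2) q1 h=18  …------[-]**----…
3) q0 h=19  …------[*]*-----…
4) q1 h=18  …------[-]**----…
5) q0 h=19  …------[*]*-----…
6) q1 h=18  …------[-]**----…
7) q0 h=19  …------[*]*-----…
8) q1 h=18  …------[-]**----…
9) q0 h=19  …------[*]*-----…
10) q1 h=18  …------[-]**----…
11) q0 h=19  …------[*]*-----…
12) q1 h=18  …------[-]**----…
13) q0 h=19  …------[*]*-----…
14) q1 h=18  …------[-]**----…
15) q0 h=19  …------[*]*-----…
16) q1 h=18  …------[-]**----…
17) q0 h=19  …------[*]*-----…
18) q1 h=18  …------[-]**----…
19) q0 h=19  …------[*]*-----…
20) q1 h=18  …------[-]**----…
21) q0 h=19  …------[*]*-----…
22) q1 h=18  …------[-]**----…
23) q0 h=19  …------[*]*-----…
24) q1 h=18  …------[-]**----…
25) q0 h=19  …------[*]*-----…
26) q1 h=18  …------[-]**----…
27) q0 h=19  …------[*]*-----…
28) q1 h=18  …------[-]**----…
29) q0 h=19  …------[*]*-----…
30) q1 h=18  …------[-]**----…
31) q0 h=19  …------[*]*-----…
32) q1 h=18  …------[-]**----…
33) q0 h=19  …------[*]*-----…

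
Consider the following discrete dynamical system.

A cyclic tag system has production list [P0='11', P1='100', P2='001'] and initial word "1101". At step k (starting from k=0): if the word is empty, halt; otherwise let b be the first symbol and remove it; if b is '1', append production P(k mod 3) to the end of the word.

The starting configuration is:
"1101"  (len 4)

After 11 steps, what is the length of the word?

k=0  "1101"  (len 4)
k=1  "10111"  (len 5)
k=2  "0111100"  (len 7)
k=3  "111100"  (len 6)
k=4  "1110011"  (len 7)
k=5  "110011100"  (len 9)
k=6  "10011100001"  (len 11)
k=7  "001110000111"  (len 12)
k=8  "01110000111"  (len 11)
k=9  "1110000111"  (len 10)
k=10  "11000011111"  (len 11)
k=11  "1000011111100"  (len 13)

13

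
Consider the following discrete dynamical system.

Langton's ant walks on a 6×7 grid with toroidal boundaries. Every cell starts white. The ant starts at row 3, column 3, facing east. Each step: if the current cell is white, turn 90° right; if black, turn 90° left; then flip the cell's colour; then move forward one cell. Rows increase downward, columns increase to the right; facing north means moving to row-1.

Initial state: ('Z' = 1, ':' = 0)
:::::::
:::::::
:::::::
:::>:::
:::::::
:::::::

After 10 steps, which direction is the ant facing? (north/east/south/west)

step 0: :::::::
:::::::
:::::::
:::>:::
:::::::
:::::::
step 1: :::::::
:::::::
:::::::
:::Z:::
:::v:::
:::::::
step 2: :::::::
:::::::
:::::::
:::Z:::
::<Z:::
:::::::
step 3: :::::::
:::::::
:::::::
::^Z:::
::ZZ:::
:::::::
step 4: :::::::
:::::::
:::::::
::Z>:::
::ZZ:::
:::::::
step 5: :::::::
:::::::
:::^:::
::Z::::
::ZZ:::
:::::::
step 6: :::::::
:::::::
:::Z>::
::Z::::
::ZZ:::
:::::::
step 7: :::::::
:::::::
:::ZZ::
::Z:v::
::ZZ:::
:::::::
step 8: :::::::
:::::::
:::ZZ::
::Z<Z::
::ZZ:::
:::::::
step 9: :::::::
:::::::
:::^Z::
::ZZZ::
::ZZ:::
:::::::
step 10: :::::::
:::::::
::<:Z::
::ZZZ::
::ZZ:::
:::::::

west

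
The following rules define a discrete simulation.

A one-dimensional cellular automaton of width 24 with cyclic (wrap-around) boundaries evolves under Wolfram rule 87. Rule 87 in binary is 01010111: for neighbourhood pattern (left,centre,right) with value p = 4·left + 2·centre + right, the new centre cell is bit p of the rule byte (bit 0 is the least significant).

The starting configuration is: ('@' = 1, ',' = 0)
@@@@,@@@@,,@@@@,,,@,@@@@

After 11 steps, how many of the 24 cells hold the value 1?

8

[0] @@@@,@@@@,,@@@@,,,@,@@@@
[1] ,,,@,,,,@@@,,,@@@@@,,,,,
[2] @@@@@@@@,,@@@@,,,,@@@@@@
[3] ,,,,,,,@@@,,,@@@@@,,,,,,
[4] @@@@@@@,,@@@@,,,,@@@@@@@
[5] ,,,,,,@@@,,,@@@@@,,,,,,,
[6] @@@@@@,,@@@@,,,,@@@@@@@@
[7] ,,,,,@@@,,,@@@@@,,,,,,,,
[8] @@@@@,,@@@@,,,,@@@@@@@@@
[9] ,,,,@@@,,,@@@@@,,,,,,,,,
[10] @@@@,,@@@@,,,,@@@@@@@@@@
[11] ,,,@@@,,,@@@@@,,,,,,,,,,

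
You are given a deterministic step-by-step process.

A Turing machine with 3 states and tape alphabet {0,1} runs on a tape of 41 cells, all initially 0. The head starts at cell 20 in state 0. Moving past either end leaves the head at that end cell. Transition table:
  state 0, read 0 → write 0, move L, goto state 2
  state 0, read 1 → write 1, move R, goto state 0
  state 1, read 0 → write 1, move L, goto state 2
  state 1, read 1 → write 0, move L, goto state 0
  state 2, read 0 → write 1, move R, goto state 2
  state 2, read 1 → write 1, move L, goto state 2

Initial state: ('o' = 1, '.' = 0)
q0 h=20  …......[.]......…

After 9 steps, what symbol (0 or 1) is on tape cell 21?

1

t=0: q0 h=20  …......[.]......…
t=1: q2 h=19  …......[.]......…
t=2: q2 h=20  ….....o[.]......…
t=3: q2 h=21  …....oo[.]......…
t=4: q2 h=22  …...ooo[.]......…
t=5: q2 h=23  …..oooo[.]......…
t=6: q2 h=24  ….ooooo[.]......…
t=7: q2 h=25  …oooooo[.]......…
t=8: q2 h=26  …oooooo[.]......…
t=9: q2 h=27  …oooooo[.]......…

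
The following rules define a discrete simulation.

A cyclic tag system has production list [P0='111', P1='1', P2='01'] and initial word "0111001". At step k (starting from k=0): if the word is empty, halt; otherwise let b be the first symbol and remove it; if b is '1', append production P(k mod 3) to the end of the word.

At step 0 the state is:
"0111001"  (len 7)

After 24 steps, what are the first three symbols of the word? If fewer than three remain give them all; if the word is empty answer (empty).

111

0) "0111001"  (len 7)
1) "111001"  (len 6)
2) "110011"  (len 6)
3) "1001101"  (len 7)
4) "001101111"  (len 9)
5) "01101111"  (len 8)
6) "1101111"  (len 7)
7) "101111111"  (len 9)
8) "011111111"  (len 9)
9) "11111111"  (len 8)
10) "1111111111"  (len 10)
11) "1111111111"  (len 10)
12) "11111111101"  (len 11)
13) "1111111101111"  (len 13)
14) "1111111011111"  (len 13)
15) "11111101111101"  (len 14)
16) "1111101111101111"  (len 16)
17) "1111011111011111"  (len 16)
18) "11101111101111101"  (len 17)
19) "1101111101111101111"  (len 19)
20) "1011111011111011111"  (len 19)
21) "01111101111101111101"  (len 20)
22) "1111101111101111101"  (len 19)
23) "1111011111011111011"  (len 19)
24) "11101111101111101101"  (len 20)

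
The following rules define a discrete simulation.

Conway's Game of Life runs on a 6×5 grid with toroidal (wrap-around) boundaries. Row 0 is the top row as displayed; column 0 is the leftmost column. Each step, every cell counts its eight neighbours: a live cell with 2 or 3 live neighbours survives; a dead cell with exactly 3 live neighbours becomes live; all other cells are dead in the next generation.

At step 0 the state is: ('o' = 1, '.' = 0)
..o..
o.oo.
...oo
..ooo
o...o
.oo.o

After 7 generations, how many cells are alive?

gen 0: ..o..
o.oo.
...oo
..ooo
o...o
.oo.o
gen 1: o...o
.oo..
oo...
..o..
.....
.oo.o
gen 2: ....o
..o.o
o....
.o...
.ooo.
.o.oo
gen 3: ..o.o
o..oo
oo...
oo...
.o.oo
.o..o
gen 4: .oo..
..oo.
..o..
.....
.o.oo
.o..o
gen 5: oo...
...o.
..oo.
..oo.
..ooo
.o..o
gen 6: ooo.o
.o.oo
....o
.o...
oo..o
.o..o
gen 7: .....
.o...
..ooo
.o..o
.oo.o
.....

9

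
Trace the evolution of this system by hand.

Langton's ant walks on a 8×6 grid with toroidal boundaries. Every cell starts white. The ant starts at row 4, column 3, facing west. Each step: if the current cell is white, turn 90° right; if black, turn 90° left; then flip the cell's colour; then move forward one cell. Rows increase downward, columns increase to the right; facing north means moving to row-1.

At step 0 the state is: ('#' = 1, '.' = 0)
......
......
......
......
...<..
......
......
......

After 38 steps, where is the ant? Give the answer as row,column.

5,0

step 0: ......
......
......
......
...<..
......
......
......
step 1: ......
......
......
...^..
...#..
......
......
......
step 2: ......
......
......
...#>.
...#..
......
......
......
step 3: ......
......
......
...##.
...#v.
......
......
......
step 4: ......
......
......
...##.
...<#.
......
......
......
step 5: ......
......
......
...##.
....#.
...v..
......
......
step 6: ......
......
......
...##.
....#.
..<#..
......
......
step 7: ......
......
......
...##.
..^.#.
..##..
......
......
step 8: ......
......
......
...##.
..#>#.
..##..
......
......
step 9: ......
......
......
...##.
..###.
..#v..
......
......
step 10: ......
......
......
...##.
..###.
..#.>.
......
......
step 11: ......
......
......
...##.
..###.
..#.#.
....v.
......
step 12: ......
......
......
...##.
..###.
..#.#.
...<#.
......
step 13: ......
......
......
...##.
..###.
..#^#.
...##.
......
step 14: ......
......
......
...##.
..###.
..##>.
...##.
......
step 15: ......
......
......
...##.
..##^.
..##..
...##.
......
step 16: ......
......
......
...##.
..#<..
..##..
...##.
......
step 17: ......
......
......
...##.
..#...
..#v..
...##.
......
step 18: ......
......
......
...##.
..#...
..#.>.
...##.
......
step 19: ......
......
......
...##.
..#...
..#.#.
...#v.
......
step 20: ......
......
......
...##.
..#...
..#.#.
...#.>
......
step 21: ......
......
......
...##.
..#...
..#.#.
...#.#
.....v
step 22: ......
......
......
...##.
..#...
..#.#.
...#.#
....<#
step 23: ......
......
......
...##.
..#...
..#.#.
...#^#
....##
step 24: ......
......
......
...##.
..#...
..#.#.
...##>
....##
step 25: ......
......
......
...##.
..#...
..#.#^
...##.
....##
step 26: ......
......
......
...##.
..#...
>.#.##
...##.
....##
step 27: ......
......
......
...##.
..#...
#.#.##
v..##.
....##
step 28: ......
......
......
...##.
..#...
#.#.##
#..##<
....##
step 29: ......
......
......
...##.
..#...
#.#.#^
#..###
....##
step 30: ......
......
......
...##.
..#...
#.#.<.
#..###
....##
step 31: ......
......
......
...##.
..#...
#.#...
#..#v#
....##
step 32: ......
......
......
...##.
..#...
#.#...
#..#.>
....##
step 33: ......
......
......
...##.
..#...
#.#..^
#..#..
....##
step 34: ......
......
......
...##.
..#...
>.#..#
#..#..
....##
step 35: ......
......
......
...##.
^.#...
..#..#
#..#..
....##
step 36: ......
......
......
...##.
#>#...
..#..#
#..#..
....##
step 37: ......
......
......
...##.
###...
.v#..#
#..#..
....##
step 38: ......
......
......
...##.
###...
<##..#
#..#..
....##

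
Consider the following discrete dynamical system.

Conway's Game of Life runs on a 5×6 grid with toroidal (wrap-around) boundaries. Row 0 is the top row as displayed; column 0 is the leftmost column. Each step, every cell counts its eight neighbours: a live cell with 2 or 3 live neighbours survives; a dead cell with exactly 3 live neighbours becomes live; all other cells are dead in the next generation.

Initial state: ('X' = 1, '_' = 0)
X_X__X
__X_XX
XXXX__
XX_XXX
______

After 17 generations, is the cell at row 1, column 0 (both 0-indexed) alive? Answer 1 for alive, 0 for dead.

0) X_X__X
__X_XX
XXXX__
XX_XXX
______
1) XX_XXX
____X_
______
___XXX
__XX__
2) XX___X
X__XX_
___X_X
__XXX_
_X____
3) _XX_XX
_XXX__
_____X
__XXX_
_X_XXX
4) _____X
_X_X_X
_X____
X_X___
_X____
5) __X_X_
__X_X_
_X____
X_X___
XX____
6) __X__X
_XX___
_XXX__
X_X___
X_XX_X
7) ____XX
X_____
X__X__
X___XX
X_XXXX
8) _X____
X___X_
XX__X_
__X___
_X____
9) XX____
X_____
XX_X__
X_X___
_XX___
10) X_X___
__X__X
X_X__X
X__X__
__X___
11) __XX__
__XX_X
X_XXXX
X_XX_X
__XX__
12) _X____
X____X
______
X_____
______
13) X_____
X_____
X____X
______
______
14) ______
XX____
X____X
______
______
15) ______
XX___X
XX___X
______
______
16) X_____
_X___X
_X___X
X_____
______
17) X_____
_X___X
_X___X
X_____
______

0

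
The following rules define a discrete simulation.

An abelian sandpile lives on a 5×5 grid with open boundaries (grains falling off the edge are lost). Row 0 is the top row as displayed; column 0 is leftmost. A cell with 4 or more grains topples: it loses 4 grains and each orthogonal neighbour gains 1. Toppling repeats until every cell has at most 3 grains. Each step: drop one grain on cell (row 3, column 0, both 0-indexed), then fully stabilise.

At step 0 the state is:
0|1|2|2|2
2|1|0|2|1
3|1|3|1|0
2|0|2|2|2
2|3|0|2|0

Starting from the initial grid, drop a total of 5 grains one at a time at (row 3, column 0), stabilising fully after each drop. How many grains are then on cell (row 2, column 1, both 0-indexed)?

0) 0|1|2|2|2
2|1|0|2|1
3|1|3|1|0
2|0|2|2|2
2|3|0|2|0
1) 0|1|2|2|2
2|1|0|2|1
3|1|3|1|0
3|0|2|2|2
2|3|0|2|0
2) 0|1|2|2|2
3|1|0|2|1
0|2|3|1|0
1|1|2|2|2
3|3|0|2|0
3) 0|1|2|2|2
3|1|0|2|1
0|2|3|1|0
2|1|2|2|2
3|3|0|2|0
4) 0|1|2|2|2
3|1|0|2|1
0|2|3|1|0
3|1|2|2|2
3|3|0|2|0
5) 0|1|2|2|2
3|1|0|2|1
1|2|3|1|0
1|3|2|2|2
1|0|1|2|0

2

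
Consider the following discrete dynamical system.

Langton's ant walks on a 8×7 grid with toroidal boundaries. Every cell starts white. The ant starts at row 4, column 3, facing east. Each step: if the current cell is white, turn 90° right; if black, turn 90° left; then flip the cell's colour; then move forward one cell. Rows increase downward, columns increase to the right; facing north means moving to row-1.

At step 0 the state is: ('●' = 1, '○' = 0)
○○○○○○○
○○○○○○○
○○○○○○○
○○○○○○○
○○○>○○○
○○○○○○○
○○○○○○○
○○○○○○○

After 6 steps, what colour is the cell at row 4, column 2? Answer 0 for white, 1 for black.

1

t=0: ○○○○○○○
○○○○○○○
○○○○○○○
○○○○○○○
○○○>○○○
○○○○○○○
○○○○○○○
○○○○○○○
t=1: ○○○○○○○
○○○○○○○
○○○○○○○
○○○○○○○
○○○●○○○
○○○v○○○
○○○○○○○
○○○○○○○
t=2: ○○○○○○○
○○○○○○○
○○○○○○○
○○○○○○○
○○○●○○○
○○<●○○○
○○○○○○○
○○○○○○○
t=3: ○○○○○○○
○○○○○○○
○○○○○○○
○○○○○○○
○○^●○○○
○○●●○○○
○○○○○○○
○○○○○○○
t=4: ○○○○○○○
○○○○○○○
○○○○○○○
○○○○○○○
○○●>○○○
○○●●○○○
○○○○○○○
○○○○○○○
t=5: ○○○○○○○
○○○○○○○
○○○○○○○
○○○^○○○
○○●○○○○
○○●●○○○
○○○○○○○
○○○○○○○
t=6: ○○○○○○○
○○○○○○○
○○○○○○○
○○○●>○○
○○●○○○○
○○●●○○○
○○○○○○○
○○○○○○○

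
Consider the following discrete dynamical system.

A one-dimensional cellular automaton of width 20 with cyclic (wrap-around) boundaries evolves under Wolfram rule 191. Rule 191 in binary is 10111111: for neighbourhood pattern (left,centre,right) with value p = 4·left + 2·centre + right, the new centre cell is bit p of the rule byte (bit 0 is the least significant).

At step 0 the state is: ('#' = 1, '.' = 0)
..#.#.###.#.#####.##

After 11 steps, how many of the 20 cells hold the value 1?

17

k=0  ..#.#.###.#.#####.##
k=1  ########.#######.##.
k=2  #######.#######.##.#
k=3  ######.#######.##.##
k=4  #####.#######.##.###
k=5  ####.#######.##.####
k=6  ###.#######.##.#####
k=7  ##.#######.##.######
k=8  #.#######.##.#######
k=9  .#######.##.########
k=10  #######.##.########.
k=11  ######.##.########.#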